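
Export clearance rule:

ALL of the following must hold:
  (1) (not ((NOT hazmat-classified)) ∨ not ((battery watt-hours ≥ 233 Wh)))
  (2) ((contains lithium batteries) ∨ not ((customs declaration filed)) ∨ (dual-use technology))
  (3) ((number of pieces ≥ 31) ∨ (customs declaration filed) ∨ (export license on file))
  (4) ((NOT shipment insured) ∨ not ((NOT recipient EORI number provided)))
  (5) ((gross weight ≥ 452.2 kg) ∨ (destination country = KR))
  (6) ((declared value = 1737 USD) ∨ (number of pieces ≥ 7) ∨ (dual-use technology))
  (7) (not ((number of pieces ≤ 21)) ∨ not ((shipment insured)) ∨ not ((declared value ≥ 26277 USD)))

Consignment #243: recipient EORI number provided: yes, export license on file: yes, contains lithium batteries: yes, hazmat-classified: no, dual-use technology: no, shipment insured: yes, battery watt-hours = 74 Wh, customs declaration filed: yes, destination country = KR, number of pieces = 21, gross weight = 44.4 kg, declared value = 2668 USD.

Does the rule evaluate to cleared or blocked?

Atomic conditions:
  NOT hazmat-classified: no → true
  battery watt-hours ≥ 233 Wh: 74 ≥ 233 is false
  contains lithium batteries: yes → true
  customs declaration filed: yes → true
  dual-use technology: no → false
  number of pieces ≥ 31: 21 ≥ 31 is false
  export license on file: yes → true
  NOT shipment insured: yes → false
  NOT recipient EORI number provided: yes → false
  gross weight ≥ 452.2 kg: 44.4 ≥ 452.2 is false
  destination country = KR: KR == KR is true
  declared value = 1737 USD: 2668 == 1737 is false
  number of pieces ≥ 7: 21 ≥ 7 is true
  number of pieces ≤ 21: 21 ≤ 21 is true
  shipment insured: yes → true
  declared value ≥ 26277 USD: 2668 ≥ 26277 is false
Combine:
[1.1] NOT true = false
[1.2] NOT false = true
[1] false OR true = true
[2.2] NOT true = false
[2] true OR false OR false = true
[3] false OR true OR true = true
[4.2] NOT false = true
[4] false OR true = true
[5] false OR true = true
[6] false OR true OR false = true
[7.1] NOT true = false
[7.2] NOT true = false
[7.3] NOT false = true
[7] false OR false OR true = true
[root] true AND true AND true AND true AND true AND true AND true = true
Overall: true → cleared

Cleared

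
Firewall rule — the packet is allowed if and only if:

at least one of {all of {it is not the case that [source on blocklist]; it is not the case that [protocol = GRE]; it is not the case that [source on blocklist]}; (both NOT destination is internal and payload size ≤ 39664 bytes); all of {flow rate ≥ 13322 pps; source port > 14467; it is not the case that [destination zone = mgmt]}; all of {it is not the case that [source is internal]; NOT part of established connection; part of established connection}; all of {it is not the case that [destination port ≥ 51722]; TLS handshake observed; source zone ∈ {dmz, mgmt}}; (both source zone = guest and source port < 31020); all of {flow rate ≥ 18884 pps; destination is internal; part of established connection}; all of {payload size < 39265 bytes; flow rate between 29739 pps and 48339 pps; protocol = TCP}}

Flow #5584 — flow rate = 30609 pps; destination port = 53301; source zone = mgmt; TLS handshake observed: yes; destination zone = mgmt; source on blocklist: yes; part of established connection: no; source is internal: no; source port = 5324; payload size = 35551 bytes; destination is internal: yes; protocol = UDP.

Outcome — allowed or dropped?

Atomic conditions:
  source on blocklist: yes → true
  protocol = GRE: UDP == GRE is false
  NOT destination is internal: yes → false
  payload size ≤ 39664 bytes: 35551 ≤ 39664 is true
  flow rate ≥ 13322 pps: 30609 ≥ 13322 is true
  source port > 14467: 5324 > 14467 is false
  destination zone = mgmt: mgmt == mgmt is true
  source is internal: no → false
  NOT part of established connection: no → true
  part of established connection: no → false
  destination port ≥ 51722: 53301 ≥ 51722 is true
  TLS handshake observed: yes → true
  source zone ∈ {dmz, mgmt}: mgmt is in the set → true
  source zone = guest: mgmt == guest is false
  source port < 31020: 5324 < 31020 is true
  flow rate ≥ 18884 pps: 30609 ≥ 18884 is true
  destination is internal: yes → true
  payload size < 39265 bytes: 35551 < 39265 is true
  flow rate between 29739 pps and 48339 pps: 30609 in [29739, 48339] is true
  protocol = TCP: UDP == TCP is false
Combine:
[1.1] NOT true = false
[1.2] NOT false = true
[1.3] NOT true = false
[1] false AND true AND false = false
[2] false AND true = false
[3.3] NOT true = false
[3] true AND false AND false = false
[4.1] NOT false = true
[4] true AND true AND false = false
[5.1] NOT true = false
[5] false AND true AND true = false
[6] false AND true = false
[7] true AND true AND false = false
[8] true AND true AND false = false
[root] false OR false OR false OR false OR false OR false OR false OR false = false
Overall: false → dropped

Dropped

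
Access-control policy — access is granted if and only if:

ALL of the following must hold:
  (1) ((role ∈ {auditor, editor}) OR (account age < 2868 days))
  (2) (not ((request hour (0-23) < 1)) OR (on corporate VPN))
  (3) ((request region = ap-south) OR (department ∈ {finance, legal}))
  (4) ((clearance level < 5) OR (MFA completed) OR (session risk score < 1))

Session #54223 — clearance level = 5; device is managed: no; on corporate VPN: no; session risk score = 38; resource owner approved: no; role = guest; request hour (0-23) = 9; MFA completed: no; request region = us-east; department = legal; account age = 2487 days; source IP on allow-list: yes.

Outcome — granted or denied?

Atomic conditions:
  role ∈ {auditor, editor}: guest is not in the set → false
  account age < 2868 days: 2487 < 2868 is true
  request hour (0-23) < 1: 9 < 1 is false
  on corporate VPN: no → false
  request region = ap-south: us-east == ap-south is false
  department ∈ {finance, legal}: legal is in the set → true
  clearance level < 5: 5 < 5 is false
  MFA completed: no → false
  session risk score < 1: 38 < 1 is false
Combine:
[1] false OR true = true
[2.1] NOT false = true
[2] true OR false = true
[3] false OR true = true
[4] false OR false OR false = false
[root] true AND true AND true AND false = false
Overall: false → denied

Denied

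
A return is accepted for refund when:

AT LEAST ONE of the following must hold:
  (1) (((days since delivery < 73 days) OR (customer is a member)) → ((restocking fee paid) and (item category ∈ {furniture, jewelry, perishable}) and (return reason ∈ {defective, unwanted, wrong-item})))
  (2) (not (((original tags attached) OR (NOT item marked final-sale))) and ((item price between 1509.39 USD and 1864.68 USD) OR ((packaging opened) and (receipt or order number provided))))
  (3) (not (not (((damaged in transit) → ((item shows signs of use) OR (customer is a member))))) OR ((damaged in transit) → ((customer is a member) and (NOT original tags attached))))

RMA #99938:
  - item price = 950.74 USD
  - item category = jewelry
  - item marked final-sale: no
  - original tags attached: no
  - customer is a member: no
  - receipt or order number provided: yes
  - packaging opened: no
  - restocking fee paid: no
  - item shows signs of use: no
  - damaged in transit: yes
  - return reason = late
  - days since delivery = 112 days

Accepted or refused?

Accepted

Atomic conditions:
  days since delivery < 73 days: 112 < 73 is false
  customer is a member: no → false
  restocking fee paid: no → false
  item category ∈ {furniture, jewelry, perishable}: jewelry is in the set → true
  return reason ∈ {defective, unwanted, wrong-item}: late is not in the set → false
  original tags attached: no → false
  NOT item marked final-sale: no → true
  item price between 1509.39 USD and 1864.68 USD: 950.74 in [1509.39, 1864.68] is false
  packaging opened: no → false
  receipt or order number provided: yes → true
  damaged in transit: yes → true
  item shows signs of use: no → false
  NOT original tags attached: no → true
Combine:
[1.1] false OR false = false
[1.2] false AND true AND false = false
[1] false → false (antecedent false ⇒ implication holds) = true
[2.1.1] false OR true = true
[2.1] NOT true = false
[2.2.2] false AND true = false
[2.2] false OR false = false
[2] false AND false = false
[3.1.1.1.2] false OR false = false
[3.1.1.1] true → false = false
[3.1.1] NOT false = true
[3.1] NOT true = false
[3.2.2] false AND true = false
[3.2] true → false = false
[3] false OR false = false
[root] true OR false OR false = true
Overall: true → accepted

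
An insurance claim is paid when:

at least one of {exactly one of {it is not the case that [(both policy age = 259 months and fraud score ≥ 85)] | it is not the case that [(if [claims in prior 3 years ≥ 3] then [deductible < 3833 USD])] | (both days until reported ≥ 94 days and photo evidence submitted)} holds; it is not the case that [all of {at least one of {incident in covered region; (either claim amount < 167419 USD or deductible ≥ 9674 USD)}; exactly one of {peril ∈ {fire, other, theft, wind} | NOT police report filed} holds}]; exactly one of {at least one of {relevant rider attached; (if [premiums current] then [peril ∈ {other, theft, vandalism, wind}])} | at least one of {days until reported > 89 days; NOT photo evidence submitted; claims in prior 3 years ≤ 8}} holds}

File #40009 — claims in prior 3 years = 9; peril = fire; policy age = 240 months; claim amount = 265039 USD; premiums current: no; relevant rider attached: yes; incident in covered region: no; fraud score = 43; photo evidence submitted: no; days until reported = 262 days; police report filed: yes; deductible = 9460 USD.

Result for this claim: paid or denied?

Paid

Atomic conditions:
  policy age = 259 months: 240 == 259 is false
  fraud score ≥ 85: 43 ≥ 85 is false
  claims in prior 3 years ≥ 3: 9 ≥ 3 is true
  deductible < 3833 USD: 9460 < 3833 is false
  days until reported ≥ 94 days: 262 ≥ 94 is true
  photo evidence submitted: no → false
  incident in covered region: no → false
  claim amount < 167419 USD: 265039 < 167419 is false
  deductible ≥ 9674 USD: 9460 ≥ 9674 is false
  peril ∈ {fire, other, theft, wind}: fire is in the set → true
  NOT police report filed: yes → false
  relevant rider attached: yes → true
  premiums current: no → false
  peril ∈ {other, theft, vandalism, wind}: fire is not in the set → false
  days until reported > 89 days: 262 > 89 is true
  NOT photo evidence submitted: no → true
  claims in prior 3 years ≤ 8: 9 ≤ 8 is false
Combine:
[1.1.1] false AND false = false
[1.1] NOT false = true
[1.2.1] true → false = false
[1.2] NOT false = true
[1.3] true AND false = false
[1] exactly-one(true, true, false) = false
[2.1.1.2] false OR false = false
[2.1.1] false OR false = false
[2.1.2] exactly-one(true, false) = true
[2.1] false AND true = false
[2] NOT false = true
[3.1.2] false → false (antecedent false ⇒ implication holds) = true
[3.1] true OR true = true
[3.2] true OR true OR false = true
[3] exactly-one(true, true) = false
[root] false OR true OR false = true
Overall: true → paid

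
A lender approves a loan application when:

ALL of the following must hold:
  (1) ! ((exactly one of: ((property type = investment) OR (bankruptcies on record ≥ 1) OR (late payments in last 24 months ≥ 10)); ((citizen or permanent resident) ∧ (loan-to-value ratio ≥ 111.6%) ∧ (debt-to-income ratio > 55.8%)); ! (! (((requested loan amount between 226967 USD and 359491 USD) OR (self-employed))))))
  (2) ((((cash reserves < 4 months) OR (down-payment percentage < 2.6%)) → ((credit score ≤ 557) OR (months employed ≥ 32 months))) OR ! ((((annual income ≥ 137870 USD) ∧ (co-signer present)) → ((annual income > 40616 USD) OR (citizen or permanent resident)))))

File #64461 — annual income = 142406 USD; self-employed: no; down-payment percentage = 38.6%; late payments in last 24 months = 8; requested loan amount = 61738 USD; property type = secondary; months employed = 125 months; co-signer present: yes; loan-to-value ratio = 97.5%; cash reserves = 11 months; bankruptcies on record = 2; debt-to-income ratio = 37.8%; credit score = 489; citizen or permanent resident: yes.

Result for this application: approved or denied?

Atomic conditions:
  property type = investment: secondary == investment is false
  bankruptcies on record ≥ 1: 2 ≥ 1 is true
  late payments in last 24 months ≥ 10: 8 ≥ 10 is false
  citizen or permanent resident: yes → true
  loan-to-value ratio ≥ 111.6%: 97.5 ≥ 111.6 is false
  debt-to-income ratio > 55.8%: 37.8 > 55.8 is false
  requested loan amount between 226967 USD and 359491 USD: 61738 in [226967, 359491] is false
  self-employed: no → false
  cash reserves < 4 months: 11 < 4 is false
  down-payment percentage < 2.6%: 38.6 < 2.6 is false
  credit score ≤ 557: 489 ≤ 557 is true
  months employed ≥ 32 months: 125 ≥ 32 is true
  annual income ≥ 137870 USD: 142406 ≥ 137870 is true
  co-signer present: yes → true
  annual income > 40616 USD: 142406 > 40616 is true
Combine:
[1.1.1] false OR true OR false = true
[1.1.2] true AND false AND false = false
[1.1.3.1.1] false OR false = false
[1.1.3.1] NOT false = true
[1.1.3] NOT true = false
[1.1] exactly-one(true, false, false) = true
[1] NOT true = false
[2.1.1] false OR false = false
[2.1.2] true OR true = true
[2.1] false → true (antecedent false ⇒ implication holds) = true
[2.2.1.1] true AND true = true
[2.2.1.2] true OR true = true
[2.2.1] true → true = true
[2.2] NOT true = false
[2] true OR false = true
[root] false AND true = false
Overall: false → denied

Denied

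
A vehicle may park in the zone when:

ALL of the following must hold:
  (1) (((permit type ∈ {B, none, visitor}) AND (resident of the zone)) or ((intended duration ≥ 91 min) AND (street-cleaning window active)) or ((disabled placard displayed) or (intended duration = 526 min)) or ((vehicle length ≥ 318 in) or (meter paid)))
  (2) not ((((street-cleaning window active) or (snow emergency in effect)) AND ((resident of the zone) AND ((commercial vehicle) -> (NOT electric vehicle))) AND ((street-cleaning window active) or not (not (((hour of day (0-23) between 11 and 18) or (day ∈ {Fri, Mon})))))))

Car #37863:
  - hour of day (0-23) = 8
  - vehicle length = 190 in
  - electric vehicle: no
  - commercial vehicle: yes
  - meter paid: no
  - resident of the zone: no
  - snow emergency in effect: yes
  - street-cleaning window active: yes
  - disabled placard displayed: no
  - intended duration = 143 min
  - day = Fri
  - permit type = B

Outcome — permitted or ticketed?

Atomic conditions:
  permit type ∈ {B, none, visitor}: B is in the set → true
  resident of the zone: no → false
  intended duration ≥ 91 min: 143 ≥ 91 is true
  street-cleaning window active: yes → true
  disabled placard displayed: no → false
  intended duration = 526 min: 143 == 526 is false
  vehicle length ≥ 318 in: 190 ≥ 318 is false
  meter paid: no → false
  snow emergency in effect: yes → true
  commercial vehicle: yes → true
  NOT electric vehicle: no → true
  hour of day (0-23) between 11 and 18: 8 in [11, 18] is false
  day ∈ {Fri, Mon}: Fri is in the set → true
Combine:
[1.1] true AND false = false
[1.2] true AND true = true
[1.3] false OR false = false
[1.4] false OR false = false
[1] false OR true OR false OR false = true
[2.1.1] true OR true = true
[2.1.2.2] true → true = true
[2.1.2] false AND true = false
[2.1.3.2.1.1] false OR true = true
[2.1.3.2.1] NOT true = false
[2.1.3.2] NOT false = true
[2.1.3] true OR true = true
[2.1] true AND false AND true = false
[2] NOT false = true
[root] true AND true = true
Overall: true → permitted

Permitted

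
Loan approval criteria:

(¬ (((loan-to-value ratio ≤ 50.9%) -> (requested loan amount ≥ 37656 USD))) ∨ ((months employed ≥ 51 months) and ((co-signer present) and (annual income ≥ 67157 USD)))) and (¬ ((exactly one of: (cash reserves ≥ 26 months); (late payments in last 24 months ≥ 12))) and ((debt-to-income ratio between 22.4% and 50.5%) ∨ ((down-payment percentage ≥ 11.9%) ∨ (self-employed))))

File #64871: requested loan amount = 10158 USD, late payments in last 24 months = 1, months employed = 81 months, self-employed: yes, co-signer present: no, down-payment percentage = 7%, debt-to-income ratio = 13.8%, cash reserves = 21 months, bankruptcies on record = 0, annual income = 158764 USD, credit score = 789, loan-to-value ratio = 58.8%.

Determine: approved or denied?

Denied

Atomic conditions:
  loan-to-value ratio ≤ 50.9%: 58.8 ≤ 50.9 is false
  requested loan amount ≥ 37656 USD: 10158 ≥ 37656 is false
  months employed ≥ 51 months: 81 ≥ 51 is true
  co-signer present: no → false
  annual income ≥ 67157 USD: 158764 ≥ 67157 is true
  cash reserves ≥ 26 months: 21 ≥ 26 is false
  late payments in last 24 months ≥ 12: 1 ≥ 12 is false
  debt-to-income ratio between 22.4% and 50.5%: 13.8 in [22.4, 50.5] is false
  down-payment percentage ≥ 11.9%: 7 ≥ 11.9 is false
  self-employed: yes → true
Combine:
[1.1.1] false → false (antecedent false ⇒ implication holds) = true
[1.1] NOT true = false
[1.2.2] false AND true = false
[1.2] true AND false = false
[1] false OR false = false
[2.1.1] exactly-one(false, false) = false
[2.1] NOT false = true
[2.2.2] false OR true = true
[2.2] false OR true = true
[2] true AND true = true
[root] false AND true = false
Overall: false → denied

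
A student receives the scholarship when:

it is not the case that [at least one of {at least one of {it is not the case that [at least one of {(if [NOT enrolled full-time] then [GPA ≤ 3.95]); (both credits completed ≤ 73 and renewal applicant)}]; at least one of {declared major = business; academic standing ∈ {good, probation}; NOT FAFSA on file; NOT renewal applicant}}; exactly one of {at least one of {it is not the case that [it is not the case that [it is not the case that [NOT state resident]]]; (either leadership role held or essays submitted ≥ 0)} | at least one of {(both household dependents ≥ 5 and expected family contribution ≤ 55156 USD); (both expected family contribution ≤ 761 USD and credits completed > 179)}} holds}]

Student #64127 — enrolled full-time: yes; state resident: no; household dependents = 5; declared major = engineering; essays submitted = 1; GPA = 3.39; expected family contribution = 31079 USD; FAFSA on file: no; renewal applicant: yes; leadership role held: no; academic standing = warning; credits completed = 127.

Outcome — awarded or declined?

Declined

Atomic conditions:
  NOT enrolled full-time: yes → false
  GPA ≤ 3.95: 3.39 ≤ 3.95 is true
  credits completed ≤ 73: 127 ≤ 73 is false
  renewal applicant: yes → true
  declared major = business: engineering == business is false
  academic standing ∈ {good, probation}: warning is not in the set → false
  NOT FAFSA on file: no → true
  NOT renewal applicant: yes → false
  NOT state resident: no → true
  leadership role held: no → false
  essays submitted ≥ 0: 1 ≥ 0 is true
  household dependents ≥ 5: 5 ≥ 5 is true
  expected family contribution ≤ 55156 USD: 31079 ≤ 55156 is true
  expected family contribution ≤ 761 USD: 31079 ≤ 761 is false
  credits completed > 179: 127 > 179 is false
Combine:
[1.1.1.1.1] false → true (antecedent false ⇒ implication holds) = true
[1.1.1.1.2] false AND true = false
[1.1.1.1] true OR false = true
[1.1.1] NOT true = false
[1.1.2] false OR false OR true OR false = true
[1.1] false OR true = true
[1.2.1.1.1.1] NOT true = false
[1.2.1.1.1] NOT false = true
[1.2.1.1] NOT true = false
[1.2.1.2] false OR true = true
[1.2.1] false OR true = true
[1.2.2.1] true AND true = true
[1.2.2.2] false AND false = false
[1.2.2] true OR false = true
[1.2] exactly-one(true, true) = false
[1] true OR false = true
[root] NOT true = false
Overall: false → declined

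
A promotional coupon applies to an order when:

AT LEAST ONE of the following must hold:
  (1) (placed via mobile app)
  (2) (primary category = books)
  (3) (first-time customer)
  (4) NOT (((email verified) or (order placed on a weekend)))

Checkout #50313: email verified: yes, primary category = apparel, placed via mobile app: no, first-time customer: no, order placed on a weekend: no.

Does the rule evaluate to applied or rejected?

Rejected

Atomic conditions:
  placed via mobile app: no → false
  primary category = books: apparel == books is false
  first-time customer: no → false
  email verified: yes → true
  order placed on a weekend: no → false
Combine:
[4.1] true OR false = true
[4] NOT true = false
[root] false OR false OR false OR false = false
Overall: false → rejected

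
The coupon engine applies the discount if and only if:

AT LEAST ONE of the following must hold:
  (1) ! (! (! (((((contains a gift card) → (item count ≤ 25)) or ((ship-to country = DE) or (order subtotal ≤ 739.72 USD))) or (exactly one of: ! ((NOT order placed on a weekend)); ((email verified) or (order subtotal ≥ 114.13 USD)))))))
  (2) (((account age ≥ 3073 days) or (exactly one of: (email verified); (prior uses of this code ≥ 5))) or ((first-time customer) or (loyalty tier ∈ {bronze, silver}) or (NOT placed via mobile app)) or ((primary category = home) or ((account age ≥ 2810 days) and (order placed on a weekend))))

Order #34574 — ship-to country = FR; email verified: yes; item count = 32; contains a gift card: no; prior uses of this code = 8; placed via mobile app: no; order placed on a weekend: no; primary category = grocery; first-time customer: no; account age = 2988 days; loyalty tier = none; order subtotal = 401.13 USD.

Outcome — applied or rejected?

Atomic conditions:
  contains a gift card: no → false
  item count ≤ 25: 32 ≤ 25 is false
  ship-to country = DE: FR == DE is false
  order subtotal ≤ 739.72 USD: 401.13 ≤ 739.72 is true
  NOT order placed on a weekend: no → true
  email verified: yes → true
  order subtotal ≥ 114.13 USD: 401.13 ≥ 114.13 is true
  account age ≥ 3073 days: 2988 ≥ 3073 is false
  prior uses of this code ≥ 5: 8 ≥ 5 is true
  first-time customer: no → false
  loyalty tier ∈ {bronze, silver}: none is not in the set → false
  NOT placed via mobile app: no → true
  primary category = home: grocery == home is false
  account age ≥ 2810 days: 2988 ≥ 2810 is true
  order placed on a weekend: no → false
Combine:
[1.1.1.1.1.1] false → false (antecedent false ⇒ implication holds) = true
[1.1.1.1.1.2] false OR true = true
[1.1.1.1.1] true OR true = true
[1.1.1.1.2.1] NOT true = false
[1.1.1.1.2.2] true OR true = true
[1.1.1.1.2] exactly-one(false, true) = true
[1.1.1.1] true OR true = true
[1.1.1] NOT true = false
[1.1] NOT false = true
[1] NOT true = false
[2.1.2] exactly-one(true, true) = false
[2.1] false OR false = false
[2.2] false OR false OR true = true
[2.3.2] true AND false = false
[2.3] false OR false = false
[2] false OR true OR false = true
[root] false OR true = true
Overall: true → applied

Applied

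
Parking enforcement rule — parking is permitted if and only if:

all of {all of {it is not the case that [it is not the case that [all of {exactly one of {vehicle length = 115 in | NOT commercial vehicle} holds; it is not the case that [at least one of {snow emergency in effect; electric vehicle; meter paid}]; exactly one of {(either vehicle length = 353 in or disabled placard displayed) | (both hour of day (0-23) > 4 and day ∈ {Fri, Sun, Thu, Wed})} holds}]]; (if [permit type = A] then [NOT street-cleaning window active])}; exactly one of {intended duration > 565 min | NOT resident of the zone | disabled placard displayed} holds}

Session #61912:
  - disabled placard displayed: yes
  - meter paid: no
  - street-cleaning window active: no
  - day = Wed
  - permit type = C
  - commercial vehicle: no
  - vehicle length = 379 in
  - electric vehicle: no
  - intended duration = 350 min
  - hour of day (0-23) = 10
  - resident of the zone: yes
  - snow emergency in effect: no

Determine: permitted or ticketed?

Ticketed

Atomic conditions:
  vehicle length = 115 in: 379 == 115 is false
  NOT commercial vehicle: no → true
  snow emergency in effect: no → false
  electric vehicle: no → false
  meter paid: no → false
  vehicle length = 353 in: 379 == 353 is false
  disabled placard displayed: yes → true
  hour of day (0-23) > 4: 10 > 4 is true
  day ∈ {Fri, Sun, Thu, Wed}: Wed is in the set → true
  permit type = A: C == A is false
  NOT street-cleaning window active: no → true
  intended duration > 565 min: 350 > 565 is false
  NOT resident of the zone: yes → false
Combine:
[1.1.1.1.1] exactly-one(false, true) = true
[1.1.1.1.2.1] false OR false OR false = false
[1.1.1.1.2] NOT false = true
[1.1.1.1.3.1] false OR true = true
[1.1.1.1.3.2] true AND true = true
[1.1.1.1.3] exactly-one(true, true) = false
[1.1.1.1] true AND true AND false = false
[1.1.1] NOT false = true
[1.1] NOT true = false
[1.2] false → true (antecedent false ⇒ implication holds) = true
[1] false AND true = false
[2] exactly-one(false, false, true) = true
[root] false AND true = false
Overall: false → ticketed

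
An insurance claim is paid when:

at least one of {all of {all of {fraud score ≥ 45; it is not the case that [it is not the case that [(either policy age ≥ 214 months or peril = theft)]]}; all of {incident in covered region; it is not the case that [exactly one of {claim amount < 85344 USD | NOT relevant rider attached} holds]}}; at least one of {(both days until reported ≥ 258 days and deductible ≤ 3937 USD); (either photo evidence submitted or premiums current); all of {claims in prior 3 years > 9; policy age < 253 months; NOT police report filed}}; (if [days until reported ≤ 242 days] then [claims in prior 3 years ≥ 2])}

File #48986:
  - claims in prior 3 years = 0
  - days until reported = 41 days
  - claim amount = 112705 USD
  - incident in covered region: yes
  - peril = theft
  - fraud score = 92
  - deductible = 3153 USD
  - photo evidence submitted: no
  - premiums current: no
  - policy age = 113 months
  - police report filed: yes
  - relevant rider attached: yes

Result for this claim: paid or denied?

Paid

Atomic conditions:
  fraud score ≥ 45: 92 ≥ 45 is true
  policy age ≥ 214 months: 113 ≥ 214 is false
  peril = theft: theft == theft is true
  incident in covered region: yes → true
  claim amount < 85344 USD: 112705 < 85344 is false
  NOT relevant rider attached: yes → false
  days until reported ≥ 258 days: 41 ≥ 258 is false
  deductible ≤ 3937 USD: 3153 ≤ 3937 is true
  photo evidence submitted: no → false
  premiums current: no → false
  claims in prior 3 years > 9: 0 > 9 is false
  policy age < 253 months: 113 < 253 is true
  NOT police report filed: yes → false
  days until reported ≤ 242 days: 41 ≤ 242 is true
  claims in prior 3 years ≥ 2: 0 ≥ 2 is false
Combine:
[1.1.2.1.1] false OR true = true
[1.1.2.1] NOT true = false
[1.1.2] NOT false = true
[1.1] true AND true = true
[1.2.2.1] exactly-one(false, false) = false
[1.2.2] NOT false = true
[1.2] true AND true = true
[1] true AND true = true
[2.1] false AND true = false
[2.2] false OR false = false
[2.3] false AND true AND false = false
[2] false OR false OR false = false
[3] true → false = false
[root] true OR false OR false = true
Overall: true → paid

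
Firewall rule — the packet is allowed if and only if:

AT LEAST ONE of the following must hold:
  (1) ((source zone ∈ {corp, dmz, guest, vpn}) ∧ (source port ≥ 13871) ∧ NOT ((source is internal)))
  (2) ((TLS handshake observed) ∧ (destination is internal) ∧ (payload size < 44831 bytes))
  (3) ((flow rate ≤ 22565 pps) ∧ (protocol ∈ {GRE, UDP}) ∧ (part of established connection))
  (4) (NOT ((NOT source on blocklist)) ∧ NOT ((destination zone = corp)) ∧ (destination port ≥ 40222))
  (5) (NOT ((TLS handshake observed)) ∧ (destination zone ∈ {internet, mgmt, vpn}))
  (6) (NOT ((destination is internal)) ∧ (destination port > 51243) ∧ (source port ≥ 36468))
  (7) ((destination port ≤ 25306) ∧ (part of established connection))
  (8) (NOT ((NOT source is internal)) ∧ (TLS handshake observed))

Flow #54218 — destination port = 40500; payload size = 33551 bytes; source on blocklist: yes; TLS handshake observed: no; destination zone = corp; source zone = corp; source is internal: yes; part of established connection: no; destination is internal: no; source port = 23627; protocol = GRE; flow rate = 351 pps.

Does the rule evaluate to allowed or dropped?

Atomic conditions:
  source zone ∈ {corp, dmz, guest, vpn}: corp is in the set → true
  source port ≥ 13871: 23627 ≥ 13871 is true
  source is internal: yes → true
  TLS handshake observed: no → false
  destination is internal: no → false
  payload size < 44831 bytes: 33551 < 44831 is true
  flow rate ≤ 22565 pps: 351 ≤ 22565 is true
  protocol ∈ {GRE, UDP}: GRE is in the set → true
  part of established connection: no → false
  NOT source on blocklist: yes → false
  destination zone = corp: corp == corp is true
  destination port ≥ 40222: 40500 ≥ 40222 is true
  destination zone ∈ {internet, mgmt, vpn}: corp is not in the set → false
  destination port > 51243: 40500 > 51243 is false
  source port ≥ 36468: 23627 ≥ 36468 is false
  destination port ≤ 25306: 40500 ≤ 25306 is false
  NOT source is internal: yes → false
Combine:
[1.3] NOT true = false
[1] true AND true AND false = false
[2] false AND false AND true = false
[3] true AND true AND false = false
[4.1] NOT false = true
[4.2] NOT true = false
[4] true AND false AND true = false
[5.1] NOT false = true
[5] true AND false = false
[6.1] NOT false = true
[6] true AND false AND false = false
[7] false AND false = false
[8.1] NOT false = true
[8] true AND false = false
[root] false OR false OR false OR false OR false OR false OR false OR false = false
Overall: false → dropped

Dropped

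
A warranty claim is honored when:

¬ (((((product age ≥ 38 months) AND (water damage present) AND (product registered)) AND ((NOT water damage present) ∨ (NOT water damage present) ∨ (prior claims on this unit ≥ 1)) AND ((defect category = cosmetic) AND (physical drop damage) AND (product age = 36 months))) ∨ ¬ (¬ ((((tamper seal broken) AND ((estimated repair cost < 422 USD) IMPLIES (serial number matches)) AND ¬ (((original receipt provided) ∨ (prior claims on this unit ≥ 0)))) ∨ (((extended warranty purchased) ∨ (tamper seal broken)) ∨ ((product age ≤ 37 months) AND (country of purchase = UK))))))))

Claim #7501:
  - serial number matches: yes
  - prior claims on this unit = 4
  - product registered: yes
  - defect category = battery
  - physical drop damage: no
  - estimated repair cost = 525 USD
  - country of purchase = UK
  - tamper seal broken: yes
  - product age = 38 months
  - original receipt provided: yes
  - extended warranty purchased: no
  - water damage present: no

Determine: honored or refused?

Atomic conditions:
  product age ≥ 38 months: 38 ≥ 38 is true
  water damage present: no → false
  product registered: yes → true
  NOT water damage present: no → true
  prior claims on this unit ≥ 1: 4 ≥ 1 is true
  defect category = cosmetic: battery == cosmetic is false
  physical drop damage: no → false
  product age = 36 months: 38 == 36 is false
  tamper seal broken: yes → true
  estimated repair cost < 422 USD: 525 < 422 is false
  serial number matches: yes → true
  original receipt provided: yes → true
  prior claims on this unit ≥ 0: 4 ≥ 0 is true
  extended warranty purchased: no → false
  product age ≤ 37 months: 38 ≤ 37 is false
  country of purchase = UK: UK == UK is true
Combine:
[1.1.1] true AND false AND true = false
[1.1.2] true OR true OR true = true
[1.1.3] false AND false AND false = false
[1.1] false AND true AND false = false
[1.2.1.1.1.2] false → true (antecedent false ⇒ implication holds) = true
[1.2.1.1.1.3.1] true OR true = true
[1.2.1.1.1.3] NOT true = false
[1.2.1.1.1] true AND true AND false = false
[1.2.1.1.2.1] false OR true = true
[1.2.1.1.2.2] false AND true = false
[1.2.1.1.2] true OR false = true
[1.2.1.1] false OR true = true
[1.2.1] NOT true = false
[1.2] NOT false = true
[1] false OR true = true
[root] NOT true = false
Overall: false → refused

Refused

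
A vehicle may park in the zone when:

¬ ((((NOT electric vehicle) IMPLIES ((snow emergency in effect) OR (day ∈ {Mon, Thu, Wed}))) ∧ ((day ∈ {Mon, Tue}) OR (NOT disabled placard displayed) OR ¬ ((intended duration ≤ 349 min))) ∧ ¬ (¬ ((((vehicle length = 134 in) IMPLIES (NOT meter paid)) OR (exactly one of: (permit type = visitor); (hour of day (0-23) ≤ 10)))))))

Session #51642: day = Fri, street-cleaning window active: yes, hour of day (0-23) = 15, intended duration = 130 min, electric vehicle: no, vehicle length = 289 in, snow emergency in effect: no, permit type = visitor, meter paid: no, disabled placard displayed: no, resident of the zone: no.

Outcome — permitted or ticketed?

Permitted

Atomic conditions:
  NOT electric vehicle: no → true
  snow emergency in effect: no → false
  day ∈ {Mon, Thu, Wed}: Fri is not in the set → false
  day ∈ {Mon, Tue}: Fri is not in the set → false
  NOT disabled placard displayed: no → true
  intended duration ≤ 349 min: 130 ≤ 349 is true
  vehicle length = 134 in: 289 == 134 is false
  NOT meter paid: no → true
  permit type = visitor: visitor == visitor is true
  hour of day (0-23) ≤ 10: 15 ≤ 10 is false
Combine:
[1.1.2] false OR false = false
[1.1] true → false = false
[1.2.3] NOT true = false
[1.2] false OR true OR false = true
[1.3.1.1.1] false → true (antecedent false ⇒ implication holds) = true
[1.3.1.1.2] exactly-one(true, false) = true
[1.3.1.1] true OR true = true
[1.3.1] NOT true = false
[1.3] NOT false = true
[1] false AND true AND true = false
[root] NOT false = true
Overall: true → permitted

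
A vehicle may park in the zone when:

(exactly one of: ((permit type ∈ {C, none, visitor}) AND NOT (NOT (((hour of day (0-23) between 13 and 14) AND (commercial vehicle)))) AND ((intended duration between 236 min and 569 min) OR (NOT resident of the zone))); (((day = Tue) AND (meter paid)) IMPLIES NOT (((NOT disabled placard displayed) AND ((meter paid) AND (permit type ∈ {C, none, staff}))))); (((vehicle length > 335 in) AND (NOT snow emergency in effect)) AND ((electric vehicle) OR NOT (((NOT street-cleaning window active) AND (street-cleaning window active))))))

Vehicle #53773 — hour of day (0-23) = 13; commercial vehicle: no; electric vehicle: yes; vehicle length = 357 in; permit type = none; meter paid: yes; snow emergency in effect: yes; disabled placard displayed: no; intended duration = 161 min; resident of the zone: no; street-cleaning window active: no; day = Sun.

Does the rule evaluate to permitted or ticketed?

Atomic conditions:
  permit type ∈ {C, none, visitor}: none is in the set → true
  hour of day (0-23) between 13 and 14: 13 in [13, 14] is true
  commercial vehicle: no → false
  intended duration between 236 min and 569 min: 161 in [236, 569] is false
  NOT resident of the zone: no → true
  day = Tue: Sun == Tue is false
  meter paid: yes → true
  NOT disabled placard displayed: no → true
  permit type ∈ {C, none, staff}: none is in the set → true
  vehicle length > 335 in: 357 > 335 is true
  NOT snow emergency in effect: yes → false
  electric vehicle: yes → true
  NOT street-cleaning window active: no → true
  street-cleaning window active: no → false
Combine:
[1.2.1.1] true AND false = false
[1.2.1] NOT false = true
[1.2] NOT true = false
[1.3] false OR true = true
[1] true AND false AND true = false
[2.1] false AND true = false
[2.2.1.2] true AND true = true
[2.2.1] true AND true = true
[2.2] NOT true = false
[2] false → false (antecedent false ⇒ implication holds) = true
[3.1] true AND false = false
[3.2.2.1] true AND false = false
[3.2.2] NOT false = true
[3.2] true OR true = true
[3] false AND true = false
[root] exactly-one(false, true, false) = true
Overall: true → permitted

Permitted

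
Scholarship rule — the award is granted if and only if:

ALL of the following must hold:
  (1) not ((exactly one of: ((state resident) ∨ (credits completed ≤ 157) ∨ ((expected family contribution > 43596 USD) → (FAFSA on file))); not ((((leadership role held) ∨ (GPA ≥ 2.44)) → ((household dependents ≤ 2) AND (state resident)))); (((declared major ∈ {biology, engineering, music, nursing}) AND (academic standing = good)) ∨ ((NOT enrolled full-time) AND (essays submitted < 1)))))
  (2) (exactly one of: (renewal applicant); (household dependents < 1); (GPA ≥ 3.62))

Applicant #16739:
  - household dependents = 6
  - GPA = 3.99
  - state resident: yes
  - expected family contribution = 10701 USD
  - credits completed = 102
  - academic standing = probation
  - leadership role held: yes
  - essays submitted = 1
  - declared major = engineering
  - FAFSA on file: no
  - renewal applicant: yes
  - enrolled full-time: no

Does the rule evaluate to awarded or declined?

Declined

Atomic conditions:
  state resident: yes → true
  credits completed ≤ 157: 102 ≤ 157 is true
  expected family contribution > 43596 USD: 10701 > 43596 is false
  FAFSA on file: no → false
  leadership role held: yes → true
  GPA ≥ 2.44: 3.99 ≥ 2.44 is true
  household dependents ≤ 2: 6 ≤ 2 is false
  declared major ∈ {biology, engineering, music, nursing}: engineering is in the set → true
  academic standing = good: probation == good is false
  NOT enrolled full-time: no → true
  essays submitted < 1: 1 < 1 is false
  renewal applicant: yes → true
  household dependents < 1: 6 < 1 is false
  GPA ≥ 3.62: 3.99 ≥ 3.62 is true
Combine:
[1.1.1.3] false → false (antecedent false ⇒ implication holds) = true
[1.1.1] true OR true OR true = true
[1.1.2.1.1] true OR true = true
[1.1.2.1.2] false AND true = false
[1.1.2.1] true → false = false
[1.1.2] NOT false = true
[1.1.3.1] true AND false = false
[1.1.3.2] true AND false = false
[1.1.3] false OR false = false
[1.1] exactly-one(true, true, false) = false
[1] NOT false = true
[2] exactly-one(true, false, true) = false
[root] true AND false = false
Overall: false → declined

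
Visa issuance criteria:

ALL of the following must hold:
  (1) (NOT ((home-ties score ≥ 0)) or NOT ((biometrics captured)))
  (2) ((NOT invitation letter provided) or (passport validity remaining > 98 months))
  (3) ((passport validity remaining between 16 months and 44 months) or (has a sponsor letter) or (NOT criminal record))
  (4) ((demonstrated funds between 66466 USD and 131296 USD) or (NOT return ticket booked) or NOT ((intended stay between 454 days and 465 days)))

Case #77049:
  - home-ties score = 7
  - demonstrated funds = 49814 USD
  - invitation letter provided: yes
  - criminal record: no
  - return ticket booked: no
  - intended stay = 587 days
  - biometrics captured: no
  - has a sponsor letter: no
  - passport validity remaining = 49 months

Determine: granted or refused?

Atomic conditions:
  home-ties score ≥ 0: 7 ≥ 0 is true
  biometrics captured: no → false
  NOT invitation letter provided: yes → false
  passport validity remaining > 98 months: 49 > 98 is false
  passport validity remaining between 16 months and 44 months: 49 in [16, 44] is false
  has a sponsor letter: no → false
  NOT criminal record: no → true
  demonstrated funds between 66466 USD and 131296 USD: 49814 in [66466, 131296] is false
  NOT return ticket booked: no → true
  intended stay between 454 days and 465 days: 587 in [454, 465] is false
Combine:
[1.1] NOT true = false
[1.2] NOT false = true
[1] false OR true = true
[2] false OR false = false
[3] false OR false OR true = true
[4.3] NOT false = true
[4] false OR true OR true = true
[root] true AND false AND true AND true = false
Overall: false → refused

Refused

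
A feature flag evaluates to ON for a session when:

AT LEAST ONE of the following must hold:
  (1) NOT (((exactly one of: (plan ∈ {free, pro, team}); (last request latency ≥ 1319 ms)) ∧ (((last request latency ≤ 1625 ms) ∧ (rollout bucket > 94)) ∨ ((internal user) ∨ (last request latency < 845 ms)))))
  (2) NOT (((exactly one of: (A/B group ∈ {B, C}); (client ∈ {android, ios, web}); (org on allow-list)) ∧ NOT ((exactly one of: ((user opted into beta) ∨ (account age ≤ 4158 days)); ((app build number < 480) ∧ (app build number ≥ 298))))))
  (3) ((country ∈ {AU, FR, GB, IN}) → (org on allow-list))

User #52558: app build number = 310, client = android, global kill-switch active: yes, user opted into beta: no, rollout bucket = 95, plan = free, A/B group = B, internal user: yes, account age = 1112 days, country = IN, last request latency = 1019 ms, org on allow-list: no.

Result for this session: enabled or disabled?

Atomic conditions:
  plan ∈ {free, pro, team}: free is in the set → true
  last request latency ≥ 1319 ms: 1019 ≥ 1319 is false
  last request latency ≤ 1625 ms: 1019 ≤ 1625 is true
  rollout bucket > 94: 95 > 94 is true
  internal user: yes → true
  last request latency < 845 ms: 1019 < 845 is false
  A/B group ∈ {B, C}: B is in the set → true
  client ∈ {android, ios, web}: android is in the set → true
  org on allow-list: no → false
  user opted into beta: no → false
  account age ≤ 4158 days: 1112 ≤ 4158 is true
  app build number < 480: 310 < 480 is true
  app build number ≥ 298: 310 ≥ 298 is true
  country ∈ {AU, FR, GB, IN}: IN is in the set → true
Combine:
[1.1.1] exactly-one(true, false) = true
[1.1.2.1] true AND true = true
[1.1.2.2] true OR false = true
[1.1.2] true OR true = true
[1.1] true AND true = true
[1] NOT true = false
[2.1.1] exactly-one(true, true, false) = false
[2.1.2.1.1] false OR true = true
[2.1.2.1.2] true AND true = true
[2.1.2.1] exactly-one(true, true) = false
[2.1.2] NOT false = true
[2.1] false AND true = false
[2] NOT false = true
[3] true → false = false
[root] false OR true OR false = true
Overall: true → enabled

Enabled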